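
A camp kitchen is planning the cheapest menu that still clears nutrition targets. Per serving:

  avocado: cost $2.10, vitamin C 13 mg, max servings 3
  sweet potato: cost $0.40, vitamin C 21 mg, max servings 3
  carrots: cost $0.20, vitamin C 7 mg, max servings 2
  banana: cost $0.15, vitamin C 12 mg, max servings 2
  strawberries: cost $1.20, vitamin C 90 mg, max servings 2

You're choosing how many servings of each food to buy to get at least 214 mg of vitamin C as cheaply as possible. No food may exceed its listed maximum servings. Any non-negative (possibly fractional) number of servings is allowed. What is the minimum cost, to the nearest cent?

Cost per mg of vitamin C: banana $0.0125, strawberries $0.0133, sweet potato $0.0190, carrots $0.0286, avocado $0.1615.
Take 2 servings of banana: +24.0 mg vitamin C for $0.30 (total $0.30, still need 190.0 mg).
Take 2 servings of strawberries: +180.0 mg vitamin C for $2.40 (total $2.70, still need 10.0 mg).
Take 0.4762 servings of sweet potato: +10.0 mg vitamin C for $0.19 (total $2.89, still need 0.0 mg).
Greedy by cheapest-per-mg is optimal for a single linear constraint, so the minimum cost is $2.89.

$2.89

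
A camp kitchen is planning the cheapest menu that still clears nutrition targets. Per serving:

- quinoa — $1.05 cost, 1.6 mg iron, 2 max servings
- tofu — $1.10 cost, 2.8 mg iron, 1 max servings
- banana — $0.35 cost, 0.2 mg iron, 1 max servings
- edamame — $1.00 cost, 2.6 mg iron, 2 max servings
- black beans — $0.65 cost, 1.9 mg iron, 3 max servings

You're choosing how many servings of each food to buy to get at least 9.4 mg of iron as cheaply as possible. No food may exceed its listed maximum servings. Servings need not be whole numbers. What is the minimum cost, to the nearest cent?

Cost per mg of iron: black beans $0.3421, edamame $0.3846, tofu $0.3929, quinoa $0.6562, banana $1.7500.
Take 3 servings of black beans: +5.7 mg iron for $1.95 (total $1.95, still need 3.7 mg).
Take 1.423 servings of edamame: +3.7 mg iron for $1.42 (total $3.37, still need 0.0 mg).
Filling from the cheapest source first is optimal under one linear minimum: $3.37.

$3.37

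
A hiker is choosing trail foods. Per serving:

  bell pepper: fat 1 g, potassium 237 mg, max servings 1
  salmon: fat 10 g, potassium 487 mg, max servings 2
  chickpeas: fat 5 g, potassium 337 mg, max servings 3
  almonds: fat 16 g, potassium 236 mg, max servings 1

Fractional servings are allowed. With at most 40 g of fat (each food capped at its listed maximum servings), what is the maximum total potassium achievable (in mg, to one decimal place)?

Potassium per g fat: bell pepper 237, chickpeas 67.4, salmon 48.7, almonds 14.75.
Take 1 serving of bell pepper: uses 1 g fat, +237.0 mg potassium (running total 237.0 mg).
Take 3 servings of chickpeas: uses 15 g fat, +1011.0 mg potassium (running total 1248.0 mg).
Take 2 servings of salmon: uses 20 g fat, +974.0 mg potassium (running total 2222.0 mg).
Take 0.25 servings of almonds: uses 4 g fat, +59.0 mg potassium (running total 2281.0 mg).
Greedy by best ratio exhausts the fat allowance optimally: 2281.0 mg.

2281.0 mg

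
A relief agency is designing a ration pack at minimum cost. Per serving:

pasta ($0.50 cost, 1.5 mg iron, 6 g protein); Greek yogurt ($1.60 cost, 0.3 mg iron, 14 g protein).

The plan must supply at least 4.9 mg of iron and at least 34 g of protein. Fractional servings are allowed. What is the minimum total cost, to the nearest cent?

Compare the cost at each extreme point of the feasible region.
pasta only: max(4.9/1.5, 34/6) = 5.667 servings → $2.83.
Greek yogurt only: max(4.9/0.3, 34/14) = 16.33 servings → $26.13.
pasta + Greek yogurt with both tight: 3.042 servings and 1.125 servings → $3.32.
So the least-cost plan costs $2.83.

$2.83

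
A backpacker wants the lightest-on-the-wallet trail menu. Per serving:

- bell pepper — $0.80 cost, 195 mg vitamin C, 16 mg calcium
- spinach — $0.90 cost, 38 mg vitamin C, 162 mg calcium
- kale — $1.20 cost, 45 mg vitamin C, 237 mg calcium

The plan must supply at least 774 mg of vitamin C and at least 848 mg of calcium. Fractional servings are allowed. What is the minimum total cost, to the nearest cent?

At the optimum either one food covers both requirements or two foods hit both targets exactly; no other combination can be cheaper.
bell pepper only: max(774/195, 848/16) = 53 servings → $42.40.
spinach only: max(774/38, 848/162) = 20.37 servings → $18.33.
kale only: max(774/45, 848/237) = 17.2 servings → $20.64.
bell pepper + spinach with both tight: 3.007 servings and 4.938 servings → $6.85.
bell pepper + kale with both tight: 3.193 servings and 3.362 servings → $6.59.
spinach + kale: intersection lies outside the first quadrant.
The minimum over all feasible corners is $6.59.

$6.59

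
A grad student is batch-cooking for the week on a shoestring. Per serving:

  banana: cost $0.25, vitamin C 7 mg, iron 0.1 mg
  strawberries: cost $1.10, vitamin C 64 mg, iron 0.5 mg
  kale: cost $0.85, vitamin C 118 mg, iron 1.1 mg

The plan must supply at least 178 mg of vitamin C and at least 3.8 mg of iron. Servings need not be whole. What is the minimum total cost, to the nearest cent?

This is a tiny linear program; its minimum lies at a vertex of the feasible set. List the vertices and price them.
banana only: max(178/7, 3.8/0.1) = 38 servings → $9.50.
strawberries only: max(178/64, 3.8/0.5) = 7.6 servings → $8.36.
kale only: max(178/118, 3.8/1.1) = 3.455 servings → $2.94.
banana + strawberries: intersection lies outside the first quadrant.
banana + kale with both targets exact would need a negative amount; discard.
strawberries + kale: the both-tight solution has a negative serving — not a feasible corner.
Cheapest feasible corner: $2.94.

$2.94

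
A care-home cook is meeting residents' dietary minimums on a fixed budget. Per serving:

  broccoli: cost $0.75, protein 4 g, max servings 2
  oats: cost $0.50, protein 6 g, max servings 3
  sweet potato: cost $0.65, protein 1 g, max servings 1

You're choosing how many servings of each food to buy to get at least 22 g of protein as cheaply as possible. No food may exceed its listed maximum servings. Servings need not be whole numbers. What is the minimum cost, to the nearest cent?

$2.25

Cost per g of protein: oats $0.0833, broccoli $0.1875, sweet potato $0.6500.
Take 3 servings of oats: +18.0 g protein for $1.50 (total $1.50, still need 4.0 g).
Take 1 serving of broccoli: +4.0 g protein for $0.75 (total $2.25, still need 0.0 g).
Greedy by cheapest-per-g is optimal for a single linear constraint, so the minimum cost is $2.25.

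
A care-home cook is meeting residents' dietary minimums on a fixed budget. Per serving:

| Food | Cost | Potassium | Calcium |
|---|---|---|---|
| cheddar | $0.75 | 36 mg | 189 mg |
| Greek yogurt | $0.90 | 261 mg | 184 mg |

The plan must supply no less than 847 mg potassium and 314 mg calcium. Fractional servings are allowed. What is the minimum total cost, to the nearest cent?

$2.92

The cheapest plan sits at a corner of the feasible region — with two constraints it uses at most two foods.
cheddar only: max(847/36, 314/189) = 23.53 servings → $17.65.
Greek yogurt only: max(847/261, 314/184) = 3.245 servings → $2.92.
cheddar + Greek yogurt with both targets exact would need a negative amount; discard.
Cheapest feasible corner: $2.92.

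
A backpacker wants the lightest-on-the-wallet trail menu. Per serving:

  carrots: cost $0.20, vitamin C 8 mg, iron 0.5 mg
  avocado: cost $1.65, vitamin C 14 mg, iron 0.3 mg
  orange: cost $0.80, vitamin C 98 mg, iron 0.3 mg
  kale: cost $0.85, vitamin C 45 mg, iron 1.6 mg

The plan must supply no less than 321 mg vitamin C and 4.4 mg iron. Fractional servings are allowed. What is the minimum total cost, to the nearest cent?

carrots only: max(321/8, 4.4/0.5) = 40.12 servings → $8.03.
avocado only: max(321/14, 4.4/0.3) = 22.93 servings → $37.83.
orange only: max(321/98, 4.4/0.3) = 14.67 servings → $11.73.
kale only: max(321/45, 4.4/1.6) = 7.133 servings → $6.06.
carrots + avocado with both targets exact would need a negative amount; discard.
carrots + orange with both tight: 7.187 servings and 2.689 servings → $3.59.
carrots + kale: the both-tight solution has a negative serving — not a feasible corner.
avocado + orange with both tight: 13.29 servings and 1.377 servings → $23.03.
avocado + kale: intersection lies outside the first quadrant.
orange + kale with both tight: 2.202 servings and 2.337 servings → $3.75.
The minimum over all feasible corners is $3.59.

$3.59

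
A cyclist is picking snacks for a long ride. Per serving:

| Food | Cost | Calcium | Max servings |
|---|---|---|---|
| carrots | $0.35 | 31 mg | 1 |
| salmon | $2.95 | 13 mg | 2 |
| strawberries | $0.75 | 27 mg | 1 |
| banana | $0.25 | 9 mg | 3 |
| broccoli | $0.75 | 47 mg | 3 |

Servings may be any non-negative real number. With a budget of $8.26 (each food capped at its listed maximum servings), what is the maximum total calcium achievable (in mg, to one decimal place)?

244.3 mg

Calcium per dollar: carrots 88.57, broccoli 62.67, strawberries 36, banana 36, salmon 4.407.
Take 1 serving of carrots: spends $0.35, +31.0 mg calcium (running total 31.0 mg).
Take 3 servings of broccoli: spends $2.25, +141.0 mg calcium (running total 172.0 mg).
Take 1 serving of strawberries: spends $0.75, +27.0 mg calcium (running total 199.0 mg).
Take 3 servings of banana: spends $0.75, +27.0 mg calcium (running total 226.0 mg).
Take 1.41 servings of salmon: spends $4.16, +18.3 mg calcium (running total 244.3 mg).
Greedy by best ratio exhausts the cost allowance optimally: 244.3 mg.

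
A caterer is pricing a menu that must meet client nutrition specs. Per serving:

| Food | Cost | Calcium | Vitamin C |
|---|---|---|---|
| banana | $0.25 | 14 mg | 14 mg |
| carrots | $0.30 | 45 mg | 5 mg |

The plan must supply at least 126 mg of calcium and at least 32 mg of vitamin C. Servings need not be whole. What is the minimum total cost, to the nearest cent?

$1.07

banana only: max(126/14, 32/14) = 9 servings → $2.25.
carrots only: max(126/45, 32/5) = 6.4 servings → $1.92.
banana + carrots with both tight: 1.446 servings and 2.35 servings → $1.07.
Cheapest feasible corner: $1.07.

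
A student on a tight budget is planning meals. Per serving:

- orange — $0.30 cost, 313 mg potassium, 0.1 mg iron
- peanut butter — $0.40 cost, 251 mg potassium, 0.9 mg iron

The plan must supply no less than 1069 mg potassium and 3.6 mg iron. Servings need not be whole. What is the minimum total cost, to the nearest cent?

For a min-cost LP with two ≥-constraints, a basic feasible solution has at most two positive variables.
orange only: max(1069/313, 3.6/0.1) = 36 servings → $10.80.
peanut butter only: max(1069/251, 3.6/0.9) = 4.259 servings → $1.70.
orange + peanut butter with both tight: 0.228 servings and 3.975 servings → $1.66.
So the least-cost plan costs $1.66.

$1.66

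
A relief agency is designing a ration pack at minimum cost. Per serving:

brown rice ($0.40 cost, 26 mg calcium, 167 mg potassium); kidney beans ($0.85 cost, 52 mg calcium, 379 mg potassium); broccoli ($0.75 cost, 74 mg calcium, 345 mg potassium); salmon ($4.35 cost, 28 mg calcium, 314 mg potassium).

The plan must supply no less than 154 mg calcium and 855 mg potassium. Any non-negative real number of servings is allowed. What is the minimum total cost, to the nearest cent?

$1.86

An LP optimum is at a vertex; with two nutrient constraints at most two foods are used. Check each candidate.
brown rice only: max(154/26, 855/167) = 5.923 servings → $2.37.
kidney beans only: max(154/52, 855/379) = 2.962 servings → $2.52.
broccoli only: max(154/74, 855/345) = 2.478 servings → $1.86.
salmon only: max(154/28, 855/314) = 5.5 servings → $23.93.
brown rice + kidney beans with both targets exact would need a negative amount; discard.
brown rice + broccoli with both tight: 2.993 servings and 1.03 servings → $1.97.
brown rice + salmon with both targets exact would need a negative amount; discard.
kidney beans + broccoli with both tight: 1.003 servings and 1.376 servings → $1.88.
kidney beans + salmon: intersection lies outside the first quadrant.
broccoli + salmon with both tight: 1.798 servings and 0.7469 servings → $4.60.
So the least-cost plan costs $1.86.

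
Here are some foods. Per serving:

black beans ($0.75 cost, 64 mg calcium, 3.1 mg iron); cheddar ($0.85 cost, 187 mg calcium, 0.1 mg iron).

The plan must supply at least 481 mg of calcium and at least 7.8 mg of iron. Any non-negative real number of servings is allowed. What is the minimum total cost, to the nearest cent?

$3.32

The cheapest plan sits at a corner of the feasible region — with two constraints it uses at most two foods.
black beans only: max(481/64, 7.8/3.1) = 7.516 servings → $5.64.
cheddar only: max(481/187, 7.8/0.1) = 78 servings → $66.30.
black beans + cheddar with both tight: 2.46 servings and 1.73 servings → $3.32.
So the least-cost plan costs $3.32.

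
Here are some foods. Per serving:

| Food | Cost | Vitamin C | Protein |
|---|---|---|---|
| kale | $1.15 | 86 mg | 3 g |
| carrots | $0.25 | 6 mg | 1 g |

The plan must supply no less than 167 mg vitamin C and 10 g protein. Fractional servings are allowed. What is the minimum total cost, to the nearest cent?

$3.13

With two linear requirements the optimum uses one or two foods; enumerate the corners.
kale only: max(167/86, 10/3) = 3.333 servings → $3.83.
carrots only: max(167/6, 10/1) = 27.83 servings → $6.96.
kale + carrots with both tight: 1.574 servings and 5.279 servings → $3.13.
So the least-cost plan costs $3.13.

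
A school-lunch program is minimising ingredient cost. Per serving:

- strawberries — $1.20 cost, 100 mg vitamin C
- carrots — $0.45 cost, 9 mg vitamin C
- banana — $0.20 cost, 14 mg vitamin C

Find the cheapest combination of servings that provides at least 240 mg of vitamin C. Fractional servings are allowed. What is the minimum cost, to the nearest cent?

Cost per mg of vitamin C: strawberries $0.0120, banana $0.0143, carrots $0.0500.
With no serving limits, use only strawberries: 240 mg / 100 mg = 2.4 servings × $1.20 = $2.88.

$2.88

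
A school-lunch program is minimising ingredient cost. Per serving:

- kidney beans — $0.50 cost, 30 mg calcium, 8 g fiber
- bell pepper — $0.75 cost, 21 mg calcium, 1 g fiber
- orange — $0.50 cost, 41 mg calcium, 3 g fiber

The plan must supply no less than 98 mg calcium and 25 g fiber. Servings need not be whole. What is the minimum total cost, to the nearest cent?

This is a tiny linear program; its minimum lies at a vertex of the feasible set. List the vertices and price them.
kidney beans only: max(98/30, 25/8) = 3.267 servings → $1.63.
bell pepper only: max(98/21, 25/1) = 25 servings → $18.75.
orange only: max(98/41, 25/3) = 8.333 servings → $4.17.
kidney beans + bell pepper with both tight: 3.094 servings and 0.2464 servings → $1.73.
kidney beans + orange with both tight: 3.071 servings and 0.1429 servings → $1.61.
bell pepper + orange with both targets exact would need a negative amount; discard.
Cheapest feasible corner: $1.61.

$1.61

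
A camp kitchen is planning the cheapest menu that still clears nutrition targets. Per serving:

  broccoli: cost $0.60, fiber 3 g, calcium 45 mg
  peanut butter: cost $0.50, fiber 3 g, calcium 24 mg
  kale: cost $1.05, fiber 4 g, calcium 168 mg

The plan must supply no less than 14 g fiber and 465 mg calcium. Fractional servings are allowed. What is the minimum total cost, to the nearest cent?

Compare the cost at each extreme point of the feasible region.
broccoli only: max(14/3, 465/45) = 10.33 servings → $6.20.
peanut butter only: max(14/3, 465/24) = 19.38 servings → $9.69.
kale only: max(14/4, 465/168) = 3.5 servings → $3.67.
broccoli + peanut butter: intersection lies outside the first quadrant.
broccoli + kale with both tight: 1.519 servings and 2.361 servings → $3.39.
peanut butter + kale with both tight: 1.206 servings and 2.596 servings → $3.33.
Cheapest feasible corner: $3.33.

$3.33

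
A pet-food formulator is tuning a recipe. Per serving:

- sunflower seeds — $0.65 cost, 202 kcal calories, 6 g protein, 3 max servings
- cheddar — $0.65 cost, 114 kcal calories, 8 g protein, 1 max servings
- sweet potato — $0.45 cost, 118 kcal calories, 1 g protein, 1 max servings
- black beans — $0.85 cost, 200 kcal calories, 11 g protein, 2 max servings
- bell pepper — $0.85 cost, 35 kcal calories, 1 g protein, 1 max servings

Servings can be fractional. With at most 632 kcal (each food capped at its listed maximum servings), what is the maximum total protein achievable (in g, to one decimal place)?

Protein per kcal: cheddar 0.07018, black beans 0.055, sunflower seeds 0.0297, bell pepper 0.02857, sweet potato 0.008475.
Take 1 serving of cheddar: uses 114 kcal, +8.0 g protein (running total 8.0 g).
Take 2 servings of black beans: uses 400 kcal, +22.0 g protein (running total 30.0 g).
Take 0.5842 servings of sunflower seeds: uses 118 kcal, +3.5 g protein (running total 33.5 g).
Filling greedily by protein-per-kcal is optimal for one linear limit, giving 33.5 g.

33.5 g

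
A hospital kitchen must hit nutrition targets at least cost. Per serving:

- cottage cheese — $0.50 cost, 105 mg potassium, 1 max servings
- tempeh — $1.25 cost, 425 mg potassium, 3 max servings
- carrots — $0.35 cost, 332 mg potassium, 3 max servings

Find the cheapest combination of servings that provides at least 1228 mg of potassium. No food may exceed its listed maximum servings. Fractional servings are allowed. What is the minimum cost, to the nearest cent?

Cost per mg of potassium: carrots $0.0011, tempeh $0.0029, cottage cheese $0.0048.
Take 3 servings of carrots: +996.0 mg potassium for $1.05 (total $1.05, still need 232.0 mg).
Take 0.5459 servings of tempeh: +232.0 mg potassium for $0.68 (total $1.73, still need 0.0 mg).
Filling from the cheapest source first is optimal under one linear minimum: $1.73.

$1.73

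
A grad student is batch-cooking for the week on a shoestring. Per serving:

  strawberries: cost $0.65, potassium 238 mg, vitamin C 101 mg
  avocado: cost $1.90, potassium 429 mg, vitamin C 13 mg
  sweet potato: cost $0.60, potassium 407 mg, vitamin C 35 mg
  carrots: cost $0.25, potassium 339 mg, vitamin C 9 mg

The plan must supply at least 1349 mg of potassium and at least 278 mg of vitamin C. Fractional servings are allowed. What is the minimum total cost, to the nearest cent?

$2.21

strawberries only: max(1349/238, 278/101) = 5.668 servings → $3.68.
avocado only: max(1349/429, 278/13) = 21.38 servings → $40.63.
sweet potato only: max(1349/407, 278/35) = 7.943 servings → $4.77.
carrots only: max(1349/339, 278/9) = 30.89 servings → $7.72.
strawberries + avocado with both tight: 2.528 servings and 1.742 servings → $4.95.
strawberries + sweet potato with both tight: 2.012 servings and 2.138 servings → $2.59.
strawberries + carrots with both tight: 2.558 servings and 2.184 servings → $2.21.
avocado + sweet potato with both targets exact would need a negative amount; discard.
avocado + carrots: intersection lies outside the first quadrant.
sweet potato + carrots: the both-tight solution has a negative serving — not a feasible corner.
The minimum over all feasible corners is $2.21.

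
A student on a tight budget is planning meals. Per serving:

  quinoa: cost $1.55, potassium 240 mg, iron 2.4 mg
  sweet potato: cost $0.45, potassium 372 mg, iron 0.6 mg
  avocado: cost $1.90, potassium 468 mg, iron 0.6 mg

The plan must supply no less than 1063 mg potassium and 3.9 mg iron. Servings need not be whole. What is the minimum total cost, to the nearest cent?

$2.65

quinoa only: max(1063/240, 3.9/2.4) = 4.429 servings → $6.87.
sweet potato only: max(1063/372, 3.9/0.6) = 6.5 servings → $2.92.
avocado only: max(1063/468, 3.9/0.6) = 6.5 servings → $12.35.
quinoa + sweet potato with both tight: 1.086 servings and 2.157 servings → $2.65.
quinoa + avocado with both tight: 1.213 servings and 1.65 servings → $5.01.
sweet potato + avocado: intersection lies outside the first quadrant.
So the least-cost plan costs $2.65.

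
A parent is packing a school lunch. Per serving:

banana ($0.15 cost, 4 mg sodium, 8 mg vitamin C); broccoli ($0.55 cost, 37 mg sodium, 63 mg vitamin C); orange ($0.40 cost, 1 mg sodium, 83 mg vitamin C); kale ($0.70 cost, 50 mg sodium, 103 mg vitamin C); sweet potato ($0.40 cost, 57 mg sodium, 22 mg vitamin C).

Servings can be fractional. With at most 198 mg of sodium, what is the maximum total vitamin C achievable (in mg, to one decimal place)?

16434.0 mg

Vitamin C per mg sodium: orange 83, kale 2.06, banana 2, broccoli 1.703, sweet potato 0.386.
With no serving limits, spend the whole sodium allowance on orange: 198 mg / 1 mg × 83 mg = 16434.0 mg.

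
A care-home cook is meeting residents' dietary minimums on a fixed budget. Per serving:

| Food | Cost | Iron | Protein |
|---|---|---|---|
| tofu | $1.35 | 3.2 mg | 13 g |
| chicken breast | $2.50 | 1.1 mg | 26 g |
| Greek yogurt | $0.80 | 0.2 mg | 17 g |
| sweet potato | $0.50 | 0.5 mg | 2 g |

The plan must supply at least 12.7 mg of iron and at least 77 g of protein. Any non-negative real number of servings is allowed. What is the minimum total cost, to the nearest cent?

$6.48

Check every corner: each single food scaled to meet both minima, and each pair solved so both constraints bind.
tofu only: max(12.7/3.2, 77/13) = 5.923 servings → $8.00.
chicken breast only: max(12.7/1.1, 77/26) = 11.55 servings → $28.86.
Greek yogurt only: max(12.7/0.2, 77/17) = 63.5 servings → $50.80.
sweet potato only: max(12.7/0.5, 77/2) = 38.5 servings → $19.25.
tofu + chicken breast with both tight: 3.563 servings and 1.18 servings → $7.76.
tofu + Greek yogurt with both tight: 3.871 servings and 1.569 servings → $6.48.
tofu + sweet potato: intersection lies outside the first quadrant.
chicken breast + Greek yogurt with both targets exact would need a negative amount; discard.
chicken breast + sweet potato with both tight: 1.213 servings and 22.73 servings → $14.40.
Greek yogurt + sweet potato with both tight: 1.617 servings and 24.75 servings → $13.67.
The minimum over all feasible corners is $6.48.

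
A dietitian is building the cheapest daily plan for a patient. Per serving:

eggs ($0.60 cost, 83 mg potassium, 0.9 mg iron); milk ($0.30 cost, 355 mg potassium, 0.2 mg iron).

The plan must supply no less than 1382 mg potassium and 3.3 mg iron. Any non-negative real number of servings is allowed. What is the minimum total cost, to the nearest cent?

eggs only: max(1382/83, 3.3/0.9) = 16.65 servings → $9.99.
milk only: max(1382/355, 3.3/0.2) = 16.5 servings → $4.95.
eggs + milk with both tight: 2.955 servings and 3.202 servings → $2.73.
Cheapest feasible corner: $2.73.

$2.73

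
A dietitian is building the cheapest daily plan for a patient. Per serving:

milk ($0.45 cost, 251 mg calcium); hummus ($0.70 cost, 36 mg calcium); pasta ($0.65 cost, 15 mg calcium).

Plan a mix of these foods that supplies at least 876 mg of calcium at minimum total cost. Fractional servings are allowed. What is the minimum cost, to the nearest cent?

Cost per mg of calcium: milk $0.0018, hummus $0.0194, pasta $0.0433.
With no serving limits, use only milk: 876 mg / 251 mg = 3.49 servings × $0.45 = $1.57.

$1.57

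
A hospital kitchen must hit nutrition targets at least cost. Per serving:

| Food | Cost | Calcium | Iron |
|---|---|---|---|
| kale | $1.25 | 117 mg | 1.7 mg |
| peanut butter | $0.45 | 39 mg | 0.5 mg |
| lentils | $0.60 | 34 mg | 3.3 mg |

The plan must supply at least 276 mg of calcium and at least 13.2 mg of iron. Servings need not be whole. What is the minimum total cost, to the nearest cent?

$3.72

With two linear requirements the optimum uses one or two foods; enumerate the corners.
kale only: max(276/117, 13.2/1.7) = 7.765 servings → $9.71.
peanut butter only: max(276/39, 13.2/0.5) = 26.4 servings → $11.88.
lentils only: max(276/34, 13.2/3.3) = 8.118 servings → $4.87.
kale + peanut butter: intersection lies outside the first quadrant.
kale + lentils with both tight: 1.407 servings and 3.275 servings → $3.72.
peanut butter + lentils with both tight: 4.136 servings and 3.373 servings → $3.89.
The minimum over all feasible corners is $3.72.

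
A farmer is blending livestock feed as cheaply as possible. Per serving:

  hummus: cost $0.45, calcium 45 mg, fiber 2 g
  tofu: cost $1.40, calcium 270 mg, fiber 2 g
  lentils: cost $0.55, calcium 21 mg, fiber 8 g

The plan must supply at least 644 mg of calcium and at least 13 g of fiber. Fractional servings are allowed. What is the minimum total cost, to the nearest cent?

hummus only: max(644/45, 13/2) = 14.31 servings → $6.44.
tofu only: max(644/270, 13/2) = 6.5 servings → $9.10.
lentils only: max(644/21, 13/8) = 30.67 servings → $16.87.
hummus + tofu with both tight: 4.938 servings and 1.562 servings → $4.41.
hummus + lentils: the both-tight solution has a negative serving — not a feasible corner.
tofu + lentils with both tight: 2.304 servings and 1.049 servings → $3.80.
Cheapest feasible corner: $3.80.

$3.80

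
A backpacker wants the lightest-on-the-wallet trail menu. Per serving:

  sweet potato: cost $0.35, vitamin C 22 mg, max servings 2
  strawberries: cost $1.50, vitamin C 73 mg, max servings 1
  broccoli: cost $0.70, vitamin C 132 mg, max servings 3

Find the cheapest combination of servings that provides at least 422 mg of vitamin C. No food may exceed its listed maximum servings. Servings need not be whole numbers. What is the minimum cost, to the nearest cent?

$2.51

Cost per mg of vitamin C: broccoli $0.0053, sweet potato $0.0159, strawberries $0.0205.
Take 3 servings of broccoli: +396.0 mg vitamin C for $2.10 (total $2.10, still need 26.0 mg).
Take 1.182 servings of sweet potato: +26.0 mg vitamin C for $0.41 (total $2.51, still need 0.0 mg).
Filling from the cheapest source first is optimal under one linear minimum: $2.51.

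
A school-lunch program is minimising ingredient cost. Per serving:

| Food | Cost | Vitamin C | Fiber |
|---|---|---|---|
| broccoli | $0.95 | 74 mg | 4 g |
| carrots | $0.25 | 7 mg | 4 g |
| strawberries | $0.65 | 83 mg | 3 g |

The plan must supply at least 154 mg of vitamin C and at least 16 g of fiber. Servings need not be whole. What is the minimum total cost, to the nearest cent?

$1.75

The cheapest plan sits at a corner of the feasible region — with two constraints it uses at most two foods.
broccoli only: max(154/74, 16/4) = 4 servings → $3.80.
carrots only: max(154/7, 16/4) = 22 servings → $5.50.
strawberries only: max(154/83, 16/3) = 5.333 servings → $3.47.
broccoli + carrots with both tight: 1.881 servings and 2.119 servings → $2.32.
broccoli + strawberries with both targets exact would need a negative amount; discard.
carrots + strawberries with both tight: 2.785 servings and 1.621 servings → $1.75.
So the least-cost plan costs $1.75.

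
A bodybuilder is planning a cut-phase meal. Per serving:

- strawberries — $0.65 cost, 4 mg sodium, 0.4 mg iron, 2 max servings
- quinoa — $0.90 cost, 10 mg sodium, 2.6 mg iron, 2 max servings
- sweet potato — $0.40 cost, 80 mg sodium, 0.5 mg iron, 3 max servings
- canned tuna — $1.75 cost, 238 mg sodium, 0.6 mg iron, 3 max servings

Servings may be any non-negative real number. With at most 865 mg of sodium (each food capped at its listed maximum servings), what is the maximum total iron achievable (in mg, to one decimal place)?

Iron per mg sodium: quinoa 0.26, strawberries 0.1, sweet potato 0.00625, canned tuna 0.002521.
Take 2 servings of quinoa: uses 20 mg sodium, +5.2 mg iron (running total 5.2 mg).
Take 2 servings of strawberries: uses 8 mg sodium, +0.8 mg iron (running total 6.0 mg).
Take 3 servings of sweet potato: uses 240 mg sodium, +1.5 mg iron (running total 7.5 mg).
Take 2.508 servings of canned tuna: uses 597 mg sodium, +1.5 mg iron (running total 9.0 mg).
Filling greedily by iron-per-mg sodium is optimal for one linear limit, giving 9.0 mg.

9.0 mg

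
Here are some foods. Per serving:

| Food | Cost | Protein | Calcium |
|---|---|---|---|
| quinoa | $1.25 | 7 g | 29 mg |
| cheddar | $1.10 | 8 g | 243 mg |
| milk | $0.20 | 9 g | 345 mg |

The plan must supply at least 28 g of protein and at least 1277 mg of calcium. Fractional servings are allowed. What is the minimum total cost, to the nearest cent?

$0.74

Two binding constraints pin down two serving amounts, so the optimal mix uses at most two foods. The candidates are each food alone (scaled to the tighter of protein/calcium) and each pair with both constraints tight.
quinoa only: max(28/7, 1277/29) = 44.03 servings → $55.04.
cheddar only: max(28/8, 1277/243) = 5.255 servings → $5.78.
milk only: max(28/9, 1277/345) = 3.701 servings → $0.74.
quinoa + cheddar with both targets exact would need a negative amount; discard.
quinoa + milk: intersection lies outside the first quadrant.
cheddar + milk with both targets exact would need a negative amount; discard.
Cheapest feasible corner: $0.74.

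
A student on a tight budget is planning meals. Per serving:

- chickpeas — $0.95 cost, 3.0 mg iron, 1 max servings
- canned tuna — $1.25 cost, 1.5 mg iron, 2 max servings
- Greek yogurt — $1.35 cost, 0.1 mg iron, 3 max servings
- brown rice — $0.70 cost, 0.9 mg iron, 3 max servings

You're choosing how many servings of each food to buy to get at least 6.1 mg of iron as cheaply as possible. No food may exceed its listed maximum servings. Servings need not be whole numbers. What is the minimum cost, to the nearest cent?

Cost per mg of iron: chickpeas $0.3167, brown rice $0.7778, canned tuna $0.8333, Greek yogurt $13.5000.
Take 1 serving of chickpeas: +3.0 mg iron for $0.95 (total $0.95, still need 3.1 mg).
Take 3 servings of brown rice: +2.7 mg iron for $2.10 (total $3.05, still need 0.4 mg).
Take 0.2667 servings of canned tuna: +0.4 mg iron for $0.33 (total $3.38, still need 0.0 mg).
Greedy by cheapest-per-mg is optimal for a single linear constraint, so the minimum cost is $3.38.

$3.38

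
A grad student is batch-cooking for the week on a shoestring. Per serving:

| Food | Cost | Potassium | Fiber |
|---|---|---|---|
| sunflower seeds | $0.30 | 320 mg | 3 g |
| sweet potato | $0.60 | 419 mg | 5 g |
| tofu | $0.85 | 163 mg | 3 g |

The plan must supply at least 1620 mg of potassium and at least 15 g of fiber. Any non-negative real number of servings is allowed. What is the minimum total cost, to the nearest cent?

Two binding constraints pin down two serving amounts, so the optimal mix uses at most two foods. The candidates are each food alone (scaled to the tighter of potassium/fiber) and each pair with both constraints tight.
sunflower seeds only: max(1620/320, 15/3) = 5.062 servings → $1.52.
sweet potato only: max(1620/419, 15/5) = 3.866 servings → $2.32.
tofu only: max(1620/163, 15/3) = 9.939 servings → $8.45.
sunflower seeds + sweet potato: the both-tight solution has a negative serving — not a feasible corner.
sunflower seeds + tofu: the both-tight solution has a negative serving — not a feasible corner.
sweet potato + tofu: the both-tight solution has a negative serving — not a feasible corner.
So the least-cost plan costs $1.52.

$1.52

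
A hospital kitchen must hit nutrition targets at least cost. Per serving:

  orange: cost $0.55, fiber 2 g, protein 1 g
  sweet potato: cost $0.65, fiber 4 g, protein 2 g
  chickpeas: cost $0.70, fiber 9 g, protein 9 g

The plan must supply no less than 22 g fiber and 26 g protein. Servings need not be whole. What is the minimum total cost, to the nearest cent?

$2.02

orange only: max(22/2, 26/1) = 26 servings → $14.30.
sweet potato only: max(22/4, 26/2) = 13 servings → $8.45.
chickpeas only: max(22/9, 26/9) = 2.889 servings → $2.02.
orange + sweet potato (both tight): parallel constraints — no distinct corner.
orange + chickpeas: the both-tight solution has a negative serving — not a feasible corner.
sweet potato + chickpeas: the both-tight solution has a negative serving — not a feasible corner.
So the least-cost plan costs $2.02.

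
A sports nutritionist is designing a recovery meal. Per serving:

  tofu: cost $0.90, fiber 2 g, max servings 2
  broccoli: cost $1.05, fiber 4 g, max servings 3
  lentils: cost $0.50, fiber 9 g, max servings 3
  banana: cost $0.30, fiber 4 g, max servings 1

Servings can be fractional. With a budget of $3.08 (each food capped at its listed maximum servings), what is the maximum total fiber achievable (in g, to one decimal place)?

35.9 g

Fiber per dollar: lentils 18, banana 13.33, broccoli 3.81, tofu 2.222.
Take 3 servings of lentils: spends $1.50, +27.0 g fiber (running total 27.0 g).
Take 1 serving of banana: spends $0.30, +4.0 g fiber (running total 31.0 g).
Take 1.219 servings of broccoli: spends $1.28, +4.9 g fiber (running total 35.9 g).
Filling greedily by fiber-per-dollar is optimal for one linear limit, giving 35.9 g.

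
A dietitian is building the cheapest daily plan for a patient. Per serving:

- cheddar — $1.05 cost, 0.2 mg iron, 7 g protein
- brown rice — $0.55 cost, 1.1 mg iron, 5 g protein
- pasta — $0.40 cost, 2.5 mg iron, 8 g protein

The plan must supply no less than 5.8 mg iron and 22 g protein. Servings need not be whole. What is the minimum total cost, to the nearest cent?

$1.10

For a min-cost LP with two ≥-constraints, a basic feasible solution has at most two positive variables.
cheddar only: max(5.8/0.2, 22/7) = 29 servings → $30.45.
brown rice only: max(5.8/1.1, 22/5) = 5.273 servings → $2.90.
pasta only: max(5.8/2.5, 22/8) = 2.75 servings → $1.10.
cheddar + brown rice: the both-tight solution has a negative serving — not a feasible corner.
cheddar + pasta with both tight: 0.5409 servings and 2.277 servings → $1.48.
brown rice + pasta with both tight: 2.324 servings and 1.297 servings → $1.80.
The minimum over all feasible corners is $1.10.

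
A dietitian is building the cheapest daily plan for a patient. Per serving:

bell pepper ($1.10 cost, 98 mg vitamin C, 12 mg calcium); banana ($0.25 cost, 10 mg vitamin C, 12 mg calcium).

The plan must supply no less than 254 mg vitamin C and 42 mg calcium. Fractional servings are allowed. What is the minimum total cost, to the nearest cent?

$2.99

An LP optimum is at a vertex; with two nutrient constraints at most two foods are used. Check each candidate.
bell pepper only: max(254/98, 42/12) = 3.5 servings → $3.85.
banana only: max(254/10, 42/12) = 25.4 servings → $6.35.
bell pepper + banana with both tight: 2.489 servings and 1.011 servings → $2.99.
The minimum over all feasible corners is $2.99.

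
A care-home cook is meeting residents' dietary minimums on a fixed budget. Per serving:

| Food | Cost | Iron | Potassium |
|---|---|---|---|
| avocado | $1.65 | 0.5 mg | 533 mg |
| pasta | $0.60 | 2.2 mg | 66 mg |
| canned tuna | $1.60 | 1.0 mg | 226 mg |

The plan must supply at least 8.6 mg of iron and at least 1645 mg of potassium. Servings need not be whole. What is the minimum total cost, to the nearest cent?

Minimising a linear cost over {iron ≥ 8.6, potassium ≥ 1645, servings ≥ 0} — the optimum is at a vertex, using one or two foods.
avocado only: max(8.6/0.5, 1645/533) = 17.2 servings → $28.38.
pasta only: max(8.6/2.2, 1645/66) = 24.92 servings → $14.95.
canned tuna only: max(8.6/1.0, 1645/226) = 8.6 servings → $13.76.
avocado + pasta with both tight: 2.678 servings and 3.301 servings → $6.40.
avocado + canned tuna with both targets exact would need a negative amount; discard.
pasta + canned tuna with both tight: 0.6925 servings and 7.077 servings → $11.74.
Cheapest feasible corner: $6.40.

$6.40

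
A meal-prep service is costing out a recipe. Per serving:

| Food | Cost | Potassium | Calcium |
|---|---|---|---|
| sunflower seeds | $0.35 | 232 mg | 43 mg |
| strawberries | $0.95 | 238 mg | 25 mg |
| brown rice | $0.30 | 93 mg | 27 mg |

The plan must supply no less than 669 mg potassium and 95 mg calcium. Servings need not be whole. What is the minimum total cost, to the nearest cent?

sunflower seeds only: max(669/232, 95/43) = 2.884 servings → $1.01.
strawberries only: max(669/238, 95/25) = 3.8 servings → $3.61.
brown rice only: max(669/93, 95/27) = 7.194 servings → $2.16.
sunflower seeds + strawberries with both tight: 1.327 servings and 1.517 servings → $1.91.
sunflower seeds + brown rice with both targets exact would need a negative amount; discard.
strawberries + brown rice with both tight: 2.25 servings and 1.435 servings → $2.57.
So the least-cost plan costs $1.01.

$1.01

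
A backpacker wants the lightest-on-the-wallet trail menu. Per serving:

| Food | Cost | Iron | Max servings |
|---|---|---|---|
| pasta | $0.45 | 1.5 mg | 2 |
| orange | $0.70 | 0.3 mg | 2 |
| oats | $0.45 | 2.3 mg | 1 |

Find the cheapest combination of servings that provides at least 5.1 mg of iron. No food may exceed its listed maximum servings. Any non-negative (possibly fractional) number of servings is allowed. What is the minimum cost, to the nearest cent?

Cost per mg of iron: oats $0.1957, pasta $0.3000, orange $2.3333.
Take 1 serving of oats: +2.3 mg iron for $0.45 (total $0.45, still need 2.8 mg).
Take 1.867 servings of pasta: +2.8 mg iron for $0.84 (total $1.29, still need 0.0 mg).
Filling from the cheapest source first is optimal under one linear minimum: $1.29.

$1.29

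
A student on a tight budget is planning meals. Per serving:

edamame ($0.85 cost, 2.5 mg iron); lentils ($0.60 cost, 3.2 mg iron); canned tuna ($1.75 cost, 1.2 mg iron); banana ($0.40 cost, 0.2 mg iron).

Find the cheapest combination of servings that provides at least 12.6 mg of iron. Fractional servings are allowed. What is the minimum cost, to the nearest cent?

Cost per mg of iron: lentils $0.1875, edamame $0.3400, canned tuna $1.4583, banana $2.0000.
With no serving limits, use only lentils: 12.6 mg / 3.2 mg = 3.938 servings × $0.60 = $2.36.

$2.36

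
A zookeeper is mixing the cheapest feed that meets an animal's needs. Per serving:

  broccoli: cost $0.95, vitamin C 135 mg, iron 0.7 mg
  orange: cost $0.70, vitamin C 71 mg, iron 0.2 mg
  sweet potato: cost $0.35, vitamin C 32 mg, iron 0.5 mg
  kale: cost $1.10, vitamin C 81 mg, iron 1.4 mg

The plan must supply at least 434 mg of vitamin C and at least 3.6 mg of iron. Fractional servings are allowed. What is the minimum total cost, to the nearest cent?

With two linear requirements the optimum uses one or two foods; enumerate the corners.
broccoli only: max(434/135, 3.6/0.7) = 5.143 servings → $4.89.
orange only: max(434/71, 3.6/0.2) = 18 servings → $12.60.
sweet potato only: max(434/32, 3.6/0.5) = 13.56 servings → $4.75.
kale only: max(434/81, 3.6/1.4) = 5.358 servings → $5.89.
broccoli + orange: intersection lies outside the first quadrant.
broccoli + sweet potato with both tight: 2.257 servings and 4.04 servings → $3.56.
broccoli + kale with both tight: 2.389 servings and 1.377 servings → $3.78.
orange + sweet potato with both tight: 3.498 servings and 5.801 servings → $4.48.
orange + kale with both tight: 3.798 servings and 2.029 servings → $4.89.
sweet potato + kale: intersection lies outside the first quadrant.
So the least-cost plan costs $3.56.

$3.56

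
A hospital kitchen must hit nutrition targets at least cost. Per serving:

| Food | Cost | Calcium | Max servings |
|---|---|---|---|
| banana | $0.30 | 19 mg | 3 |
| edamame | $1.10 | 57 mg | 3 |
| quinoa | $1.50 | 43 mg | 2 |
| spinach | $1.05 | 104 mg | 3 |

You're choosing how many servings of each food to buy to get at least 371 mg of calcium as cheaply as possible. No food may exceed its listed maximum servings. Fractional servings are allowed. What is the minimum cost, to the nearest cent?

$4.09

Cost per mg of calcium: spinach $0.0101, banana $0.0158, edamame $0.0193, quinoa $0.0349.
Take 3 servings of spinach: +312.0 mg calcium for $3.15 (total $3.15, still need 59.0 mg).
Take 3 servings of banana: +57.0 mg calcium for $0.90 (total $4.05, still need 2.0 mg).
Take 0.03509 servings of edamame: +2.0 mg calcium for $0.04 (total $4.09, still need 0.0 mg).
Filling from the cheapest source first is optimal under one linear minimum: $4.09.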